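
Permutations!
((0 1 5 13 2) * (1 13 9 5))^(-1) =((0 13 2)(5 9))^(-1) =(0 2 13)(5 9)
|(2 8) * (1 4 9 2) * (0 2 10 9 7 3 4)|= |(0 2 8 1)(3 4 7)(9 10)|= 12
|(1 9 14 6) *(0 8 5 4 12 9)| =9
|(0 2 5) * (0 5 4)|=3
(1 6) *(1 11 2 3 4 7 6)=(2 3 4 7 6 11)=[0, 1, 3, 4, 7, 5, 11, 6, 8, 9, 10, 2]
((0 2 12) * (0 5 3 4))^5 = (0 4 3 5 12 2)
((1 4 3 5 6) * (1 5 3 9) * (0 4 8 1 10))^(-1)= ((0 4 9 10)(1 8)(5 6))^(-1)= (0 10 9 4)(1 8)(5 6)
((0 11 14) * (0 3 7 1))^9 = (0 3)(1 14)(7 11)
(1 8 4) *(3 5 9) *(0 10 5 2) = [10, 8, 0, 2, 1, 9, 6, 7, 4, 3, 5] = (0 10 5 9 3 2)(1 8 4)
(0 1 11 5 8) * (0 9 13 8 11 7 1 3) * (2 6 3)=(0 2 6 3)(1 7)(5 11)(8 9 13)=[2, 7, 6, 0, 4, 11, 3, 1, 9, 13, 10, 5, 12, 8]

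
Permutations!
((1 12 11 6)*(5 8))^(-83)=(1 12 11 6)(5 8)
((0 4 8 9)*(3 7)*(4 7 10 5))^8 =((0 7 3 10 5 4 8 9))^8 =(10)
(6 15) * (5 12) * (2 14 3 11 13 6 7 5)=(2 14 3 11 13 6 15 7 5 12)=[0, 1, 14, 11, 4, 12, 15, 5, 8, 9, 10, 13, 2, 6, 3, 7]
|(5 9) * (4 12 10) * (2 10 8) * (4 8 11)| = |(2 10 8)(4 12 11)(5 9)| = 6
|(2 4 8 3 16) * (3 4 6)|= 4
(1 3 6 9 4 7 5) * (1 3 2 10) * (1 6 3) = [0, 2, 10, 3, 7, 1, 9, 5, 8, 4, 6] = (1 2 10 6 9 4 7 5)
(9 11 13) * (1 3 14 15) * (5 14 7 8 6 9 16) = (1 3 7 8 6 9 11 13 16 5 14 15) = [0, 3, 2, 7, 4, 14, 9, 8, 6, 11, 10, 13, 12, 16, 15, 1, 5]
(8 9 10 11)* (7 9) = (7 9 10 11 8) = [0, 1, 2, 3, 4, 5, 6, 9, 7, 10, 11, 8]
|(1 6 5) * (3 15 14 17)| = |(1 6 5)(3 15 14 17)| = 12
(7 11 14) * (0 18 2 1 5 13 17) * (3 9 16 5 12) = (0 18 2 1 12 3 9 16 5 13 17)(7 11 14) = [18, 12, 1, 9, 4, 13, 6, 11, 8, 16, 10, 14, 3, 17, 7, 15, 5, 0, 2]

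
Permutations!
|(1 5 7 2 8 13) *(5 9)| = 7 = |(1 9 5 7 2 8 13)|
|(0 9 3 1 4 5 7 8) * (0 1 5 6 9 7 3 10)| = 8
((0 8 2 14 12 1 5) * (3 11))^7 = ((0 8 2 14 12 1 5)(3 11))^7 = (14)(3 11)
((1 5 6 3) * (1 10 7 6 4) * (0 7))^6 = ((0 7 6 3 10)(1 5 4))^6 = (0 7 6 3 10)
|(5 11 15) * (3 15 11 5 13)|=3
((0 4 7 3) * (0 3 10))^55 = ((0 4 7 10))^55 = (0 10 7 4)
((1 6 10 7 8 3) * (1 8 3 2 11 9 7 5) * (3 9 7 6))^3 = (1 2 9 5 8 7 10 3 11 6)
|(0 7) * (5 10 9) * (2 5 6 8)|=|(0 7)(2 5 10 9 6 8)|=6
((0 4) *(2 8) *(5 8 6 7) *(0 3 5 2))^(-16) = ((0 4 3 5 8)(2 6 7))^(-16) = (0 8 5 3 4)(2 7 6)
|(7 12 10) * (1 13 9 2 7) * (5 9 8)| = |(1 13 8 5 9 2 7 12 10)| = 9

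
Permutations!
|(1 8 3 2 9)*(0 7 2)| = |(0 7 2 9 1 8 3)| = 7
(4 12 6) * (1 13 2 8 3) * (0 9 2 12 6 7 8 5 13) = (0 9 2 5 13 12 7 8 3 1)(4 6) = [9, 0, 5, 1, 6, 13, 4, 8, 3, 2, 10, 11, 7, 12]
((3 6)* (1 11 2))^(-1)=(1 2 11)(3 6)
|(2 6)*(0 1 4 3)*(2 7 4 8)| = |(0 1 8 2 6 7 4 3)| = 8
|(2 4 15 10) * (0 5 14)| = |(0 5 14)(2 4 15 10)| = 12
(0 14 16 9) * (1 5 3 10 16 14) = [1, 5, 2, 10, 4, 3, 6, 7, 8, 0, 16, 11, 12, 13, 14, 15, 9] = (0 1 5 3 10 16 9)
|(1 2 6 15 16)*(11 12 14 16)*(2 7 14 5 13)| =|(1 7 14 16)(2 6 15 11 12 5 13)| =28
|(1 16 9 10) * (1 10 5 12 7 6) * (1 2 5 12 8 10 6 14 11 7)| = 60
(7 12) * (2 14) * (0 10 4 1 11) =(0 10 4 1 11)(2 14)(7 12) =[10, 11, 14, 3, 1, 5, 6, 12, 8, 9, 4, 0, 7, 13, 2]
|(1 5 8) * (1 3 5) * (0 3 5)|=2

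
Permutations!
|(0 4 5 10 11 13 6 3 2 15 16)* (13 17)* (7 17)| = |(0 4 5 10 11 7 17 13 6 3 2 15 16)| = 13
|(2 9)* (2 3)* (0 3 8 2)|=6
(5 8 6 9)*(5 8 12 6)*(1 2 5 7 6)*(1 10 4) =(1 2 5 12 10 4)(6 9 8 7) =[0, 2, 5, 3, 1, 12, 9, 6, 7, 8, 4, 11, 10]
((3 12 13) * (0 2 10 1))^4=(3 12 13)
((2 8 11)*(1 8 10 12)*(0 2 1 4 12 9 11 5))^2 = ((0 2 10 9 11 1 8 5)(4 12))^2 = (12)(0 10 11 8)(1 5 2 9)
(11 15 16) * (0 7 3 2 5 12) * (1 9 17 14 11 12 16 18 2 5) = (0 7 3 5 16 12)(1 9 17 14 11 15 18 2) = [7, 9, 1, 5, 4, 16, 6, 3, 8, 17, 10, 15, 0, 13, 11, 18, 12, 14, 2]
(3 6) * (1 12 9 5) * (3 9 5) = (1 12 5)(3 6 9) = [0, 12, 2, 6, 4, 1, 9, 7, 8, 3, 10, 11, 5]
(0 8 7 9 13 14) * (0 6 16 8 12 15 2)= (0 12 15 2)(6 16 8 7 9 13 14)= [12, 1, 0, 3, 4, 5, 16, 9, 7, 13, 10, 11, 15, 14, 6, 2, 8]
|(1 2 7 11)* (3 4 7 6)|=7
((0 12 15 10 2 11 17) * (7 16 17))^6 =((0 12 15 10 2 11 7 16 17))^6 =(0 7 10)(2 12 16)(11 15 17)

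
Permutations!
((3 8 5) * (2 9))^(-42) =(9)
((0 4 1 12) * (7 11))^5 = (0 4 1 12)(7 11)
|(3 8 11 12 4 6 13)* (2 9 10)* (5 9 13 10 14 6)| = 12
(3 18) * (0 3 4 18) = (0 3)(4 18) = [3, 1, 2, 0, 18, 5, 6, 7, 8, 9, 10, 11, 12, 13, 14, 15, 16, 17, 4]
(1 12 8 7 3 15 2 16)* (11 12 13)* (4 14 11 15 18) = (1 13 15 2 16)(3 18 4 14 11 12 8 7) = [0, 13, 16, 18, 14, 5, 6, 3, 7, 9, 10, 12, 8, 15, 11, 2, 1, 17, 4]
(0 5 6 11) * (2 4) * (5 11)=(0 11)(2 4)(5 6)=[11, 1, 4, 3, 2, 6, 5, 7, 8, 9, 10, 0]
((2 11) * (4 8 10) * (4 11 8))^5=(2 8 10 11)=((2 8 10 11))^5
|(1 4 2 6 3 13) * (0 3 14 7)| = 9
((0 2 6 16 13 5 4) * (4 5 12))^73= (0 16 4 6 12 2 13)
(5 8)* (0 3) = (0 3)(5 8) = [3, 1, 2, 0, 4, 8, 6, 7, 5]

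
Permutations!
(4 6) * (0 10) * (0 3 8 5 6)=[10, 1, 2, 8, 0, 6, 4, 7, 5, 9, 3]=(0 10 3 8 5 6 4)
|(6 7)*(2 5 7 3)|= |(2 5 7 6 3)|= 5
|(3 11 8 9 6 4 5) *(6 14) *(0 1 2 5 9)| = 28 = |(0 1 2 5 3 11 8)(4 9 14 6)|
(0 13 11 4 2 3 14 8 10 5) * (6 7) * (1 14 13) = (0 1 14 8 10 5)(2 3 13 11 4)(6 7) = [1, 14, 3, 13, 2, 0, 7, 6, 10, 9, 5, 4, 12, 11, 8]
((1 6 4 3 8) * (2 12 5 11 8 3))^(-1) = ((1 6 4 2 12 5 11 8))^(-1) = (1 8 11 5 12 2 4 6)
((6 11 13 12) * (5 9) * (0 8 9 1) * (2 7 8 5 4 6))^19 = (0 5 1)(2 7 8 9 4 6 11 13 12)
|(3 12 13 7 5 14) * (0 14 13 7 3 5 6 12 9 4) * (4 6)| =10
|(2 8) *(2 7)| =3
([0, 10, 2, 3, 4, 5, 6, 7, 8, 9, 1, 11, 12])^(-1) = (12)(1 10)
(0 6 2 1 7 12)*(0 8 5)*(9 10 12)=(0 6 2 1 7 9 10 12 8 5)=[6, 7, 1, 3, 4, 0, 2, 9, 5, 10, 12, 11, 8]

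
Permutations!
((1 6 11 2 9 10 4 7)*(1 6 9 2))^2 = (1 10 7 11 9 4 6)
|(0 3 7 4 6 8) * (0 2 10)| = 8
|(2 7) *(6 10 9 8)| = 4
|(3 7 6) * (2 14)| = 6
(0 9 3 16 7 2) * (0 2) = (0 9 3 16 7) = [9, 1, 2, 16, 4, 5, 6, 0, 8, 3, 10, 11, 12, 13, 14, 15, 7]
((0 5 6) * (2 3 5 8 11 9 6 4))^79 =(0 6 9 11 8)(2 4 5 3) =((0 8 11 9 6)(2 3 5 4))^79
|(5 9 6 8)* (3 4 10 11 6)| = 8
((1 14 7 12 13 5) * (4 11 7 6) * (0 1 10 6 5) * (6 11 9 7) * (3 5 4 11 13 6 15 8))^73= (0 10 3 15 6 7 4 1 13 5 8 11 12 9 14)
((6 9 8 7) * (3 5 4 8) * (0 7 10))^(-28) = ((0 7 6 9 3 5 4 8 10))^(-28) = (0 10 8 4 5 3 9 6 7)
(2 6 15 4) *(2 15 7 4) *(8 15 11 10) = [0, 1, 6, 3, 11, 5, 7, 4, 15, 9, 8, 10, 12, 13, 14, 2] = (2 6 7 4 11 10 8 15)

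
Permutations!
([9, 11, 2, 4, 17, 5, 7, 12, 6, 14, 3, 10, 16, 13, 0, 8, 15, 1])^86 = (0 14 9)(1 10 4)(3 17 11)(6 12 15)(7 16 8)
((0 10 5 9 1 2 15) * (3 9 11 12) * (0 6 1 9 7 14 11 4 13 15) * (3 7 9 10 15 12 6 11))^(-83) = (0 15 11 6 1 2)(3 7 13 5 9 14 12 4 10)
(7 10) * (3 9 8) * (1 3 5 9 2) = [0, 3, 1, 2, 4, 9, 6, 10, 5, 8, 7] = (1 3 2)(5 9 8)(7 10)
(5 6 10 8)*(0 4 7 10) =[4, 1, 2, 3, 7, 6, 0, 10, 5, 9, 8] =(0 4 7 10 8 5 6)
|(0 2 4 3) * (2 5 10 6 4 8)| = |(0 5 10 6 4 3)(2 8)| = 6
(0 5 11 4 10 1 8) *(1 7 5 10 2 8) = [10, 1, 8, 3, 2, 11, 6, 5, 0, 9, 7, 4] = (0 10 7 5 11 4 2 8)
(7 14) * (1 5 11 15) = [0, 5, 2, 3, 4, 11, 6, 14, 8, 9, 10, 15, 12, 13, 7, 1] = (1 5 11 15)(7 14)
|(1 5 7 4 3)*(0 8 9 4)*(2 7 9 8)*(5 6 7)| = 9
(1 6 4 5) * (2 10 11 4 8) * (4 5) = [0, 6, 10, 3, 4, 1, 8, 7, 2, 9, 11, 5] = (1 6 8 2 10 11 5)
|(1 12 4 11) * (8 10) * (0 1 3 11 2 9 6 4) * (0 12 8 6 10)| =30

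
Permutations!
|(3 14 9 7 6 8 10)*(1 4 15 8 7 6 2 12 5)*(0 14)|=14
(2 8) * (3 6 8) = (2 3 6 8) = [0, 1, 3, 6, 4, 5, 8, 7, 2]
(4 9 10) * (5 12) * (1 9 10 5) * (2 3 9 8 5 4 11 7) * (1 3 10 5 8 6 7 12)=(1 6 7 2 10 11 12 3 9 4 5)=[0, 6, 10, 9, 5, 1, 7, 2, 8, 4, 11, 12, 3]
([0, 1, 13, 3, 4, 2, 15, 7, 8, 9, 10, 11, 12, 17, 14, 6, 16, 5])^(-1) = (2 5 17 13)(6 15)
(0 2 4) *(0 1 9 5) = (0 2 4 1 9 5) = [2, 9, 4, 3, 1, 0, 6, 7, 8, 5]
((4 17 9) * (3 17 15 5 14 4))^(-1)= ((3 17 9)(4 15 5 14))^(-1)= (3 9 17)(4 14 5 15)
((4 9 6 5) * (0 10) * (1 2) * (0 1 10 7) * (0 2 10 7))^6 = (10)(4 6)(5 9)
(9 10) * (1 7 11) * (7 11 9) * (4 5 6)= (1 11)(4 5 6)(7 9 10)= [0, 11, 2, 3, 5, 6, 4, 9, 8, 10, 7, 1]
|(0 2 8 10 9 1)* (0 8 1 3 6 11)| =|(0 2 1 8 10 9 3 6 11)| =9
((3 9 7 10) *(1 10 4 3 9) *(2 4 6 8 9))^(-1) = ((1 10 2 4 3)(6 8 9 7))^(-1) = (1 3 4 2 10)(6 7 9 8)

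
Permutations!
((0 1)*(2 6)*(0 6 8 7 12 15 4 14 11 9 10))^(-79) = (0 10 9 11 14 4 15 12 7 8 2 6 1)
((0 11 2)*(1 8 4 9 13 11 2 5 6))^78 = ((0 2)(1 8 4 9 13 11 5 6))^78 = (1 5 13 4)(6 11 9 8)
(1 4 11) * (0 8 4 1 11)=(11)(0 8 4)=[8, 1, 2, 3, 0, 5, 6, 7, 4, 9, 10, 11]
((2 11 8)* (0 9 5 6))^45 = ((0 9 5 6)(2 11 8))^45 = (11)(0 9 5 6)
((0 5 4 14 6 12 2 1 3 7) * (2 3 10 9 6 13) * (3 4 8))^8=(0 3 5 7 8)(1 2 13 14 4 12 6 9 10)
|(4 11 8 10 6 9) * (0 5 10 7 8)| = 14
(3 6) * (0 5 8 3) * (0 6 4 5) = (3 4 5 8) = [0, 1, 2, 4, 5, 8, 6, 7, 3]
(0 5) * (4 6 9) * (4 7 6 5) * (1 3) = [4, 3, 2, 1, 5, 0, 9, 6, 8, 7] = (0 4 5)(1 3)(6 9 7)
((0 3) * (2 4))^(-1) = (0 3)(2 4)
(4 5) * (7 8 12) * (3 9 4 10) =(3 9 4 5 10)(7 8 12) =[0, 1, 2, 9, 5, 10, 6, 8, 12, 4, 3, 11, 7]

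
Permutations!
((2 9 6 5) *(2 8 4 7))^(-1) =((2 9 6 5 8 4 7))^(-1) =(2 7 4 8 5 6 9)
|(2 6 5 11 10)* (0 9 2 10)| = |(0 9 2 6 5 11)| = 6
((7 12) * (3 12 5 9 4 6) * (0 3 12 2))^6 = (12)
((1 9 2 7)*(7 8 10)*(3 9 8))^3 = ((1 8 10 7)(2 3 9))^3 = (1 7 10 8)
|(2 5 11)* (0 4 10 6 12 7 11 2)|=14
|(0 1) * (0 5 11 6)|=|(0 1 5 11 6)|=5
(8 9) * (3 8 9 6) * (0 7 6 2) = (9)(0 7 6 3 8 2) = [7, 1, 0, 8, 4, 5, 3, 6, 2, 9]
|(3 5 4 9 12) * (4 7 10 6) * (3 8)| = |(3 5 7 10 6 4 9 12 8)| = 9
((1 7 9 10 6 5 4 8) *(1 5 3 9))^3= (1 7)(3 6 10 9)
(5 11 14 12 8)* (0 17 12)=[17, 1, 2, 3, 4, 11, 6, 7, 5, 9, 10, 14, 8, 13, 0, 15, 16, 12]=(0 17 12 8 5 11 14)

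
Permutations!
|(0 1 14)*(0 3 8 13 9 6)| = 8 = |(0 1 14 3 8 13 9 6)|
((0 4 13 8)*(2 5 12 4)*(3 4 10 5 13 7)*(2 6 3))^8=((0 6 3 4 7 2 13 8)(5 12 10))^8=(13)(5 10 12)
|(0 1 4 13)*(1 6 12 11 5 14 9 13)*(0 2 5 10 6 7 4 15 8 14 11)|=15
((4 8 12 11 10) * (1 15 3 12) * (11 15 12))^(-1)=(1 8 4 10 11 3 15 12)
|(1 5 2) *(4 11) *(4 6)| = 3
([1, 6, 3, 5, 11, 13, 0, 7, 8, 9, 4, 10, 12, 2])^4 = [1, 6, 2, 3, 11, 5, 0, 7, 8, 9, 4, 10, 12, 13]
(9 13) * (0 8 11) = (0 8 11)(9 13) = [8, 1, 2, 3, 4, 5, 6, 7, 11, 13, 10, 0, 12, 9]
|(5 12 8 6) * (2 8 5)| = |(2 8 6)(5 12)| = 6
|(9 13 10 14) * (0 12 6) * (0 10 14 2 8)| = 6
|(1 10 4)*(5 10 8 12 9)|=|(1 8 12 9 5 10 4)|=7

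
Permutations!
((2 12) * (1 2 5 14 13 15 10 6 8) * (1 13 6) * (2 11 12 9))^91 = ((1 11 12 5 14 6 8 13 15 10)(2 9))^91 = (1 11 12 5 14 6 8 13 15 10)(2 9)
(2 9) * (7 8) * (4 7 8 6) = (2 9)(4 7 6) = [0, 1, 9, 3, 7, 5, 4, 6, 8, 2]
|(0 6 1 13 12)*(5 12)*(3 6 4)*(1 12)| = |(0 4 3 6 12)(1 13 5)| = 15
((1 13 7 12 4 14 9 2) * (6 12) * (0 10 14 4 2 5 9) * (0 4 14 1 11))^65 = (0 1 7 12 11 10 13 6 2)(4 14)(5 9)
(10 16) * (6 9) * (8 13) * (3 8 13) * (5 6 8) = (3 5 6 9 8)(10 16) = [0, 1, 2, 5, 4, 6, 9, 7, 3, 8, 16, 11, 12, 13, 14, 15, 10]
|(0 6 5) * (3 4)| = |(0 6 5)(3 4)| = 6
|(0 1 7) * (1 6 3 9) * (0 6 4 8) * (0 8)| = |(0 4)(1 7 6 3 9)| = 10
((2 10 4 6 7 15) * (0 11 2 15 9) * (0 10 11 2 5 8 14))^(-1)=((15)(0 2 11 5 8 14)(4 6 7 9 10))^(-1)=(15)(0 14 8 5 11 2)(4 10 9 7 6)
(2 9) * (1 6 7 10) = (1 6 7 10)(2 9) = [0, 6, 9, 3, 4, 5, 7, 10, 8, 2, 1]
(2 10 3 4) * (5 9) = (2 10 3 4)(5 9) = [0, 1, 10, 4, 2, 9, 6, 7, 8, 5, 3]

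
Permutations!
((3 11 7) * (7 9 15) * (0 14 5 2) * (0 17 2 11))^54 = (17)(0 7 9 5)(3 15 11 14)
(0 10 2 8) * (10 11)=(0 11 10 2 8)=[11, 1, 8, 3, 4, 5, 6, 7, 0, 9, 2, 10]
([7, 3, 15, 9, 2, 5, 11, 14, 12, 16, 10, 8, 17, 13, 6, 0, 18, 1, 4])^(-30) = [14, 9, 0, 16, 15, 5, 8, 6, 17, 18, 10, 12, 1, 13, 11, 7, 4, 3, 2]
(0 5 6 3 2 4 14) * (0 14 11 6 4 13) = (14)(0 5 4 11 6 3 2 13) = [5, 1, 13, 2, 11, 4, 3, 7, 8, 9, 10, 6, 12, 0, 14]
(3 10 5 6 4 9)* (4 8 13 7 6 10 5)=(3 5 10 4 9)(6 8 13 7)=[0, 1, 2, 5, 9, 10, 8, 6, 13, 3, 4, 11, 12, 7]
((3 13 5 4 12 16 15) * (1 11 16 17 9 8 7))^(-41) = (1 8 17 4 13 15 11 7 9 12 5 3 16)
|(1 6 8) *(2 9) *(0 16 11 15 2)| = |(0 16 11 15 2 9)(1 6 8)| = 6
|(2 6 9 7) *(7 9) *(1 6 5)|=|(9)(1 6 7 2 5)|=5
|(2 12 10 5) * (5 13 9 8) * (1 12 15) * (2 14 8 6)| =|(1 12 10 13 9 6 2 15)(5 14 8)| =24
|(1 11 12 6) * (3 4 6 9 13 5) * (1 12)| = |(1 11)(3 4 6 12 9 13 5)| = 14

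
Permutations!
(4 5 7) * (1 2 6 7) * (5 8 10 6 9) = [0, 2, 9, 3, 8, 1, 7, 4, 10, 5, 6] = (1 2 9 5)(4 8 10 6 7)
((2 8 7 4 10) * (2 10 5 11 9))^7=(11)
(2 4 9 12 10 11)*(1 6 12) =(1 6 12 10 11 2 4 9) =[0, 6, 4, 3, 9, 5, 12, 7, 8, 1, 11, 2, 10]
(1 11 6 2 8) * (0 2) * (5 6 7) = (0 2 8 1 11 7 5 6) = [2, 11, 8, 3, 4, 6, 0, 5, 1, 9, 10, 7]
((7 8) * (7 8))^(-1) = (8)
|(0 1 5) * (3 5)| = 4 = |(0 1 3 5)|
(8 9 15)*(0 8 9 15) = (0 8 15 9) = [8, 1, 2, 3, 4, 5, 6, 7, 15, 0, 10, 11, 12, 13, 14, 9]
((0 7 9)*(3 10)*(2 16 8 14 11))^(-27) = (2 14 16 11 8)(3 10)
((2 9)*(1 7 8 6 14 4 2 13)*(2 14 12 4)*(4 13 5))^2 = (1 8 12)(2 5 14 9 4)(6 13 7)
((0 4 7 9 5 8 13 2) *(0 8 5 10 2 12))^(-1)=((0 4 7 9 10 2 8 13 12))^(-1)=(0 12 13 8 2 10 9 7 4)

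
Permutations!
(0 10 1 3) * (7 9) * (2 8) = (0 10 1 3)(2 8)(7 9) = [10, 3, 8, 0, 4, 5, 6, 9, 2, 7, 1]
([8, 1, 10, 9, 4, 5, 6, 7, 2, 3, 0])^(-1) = [10, 1, 8, 9, 4, 5, 6, 7, 0, 3, 2]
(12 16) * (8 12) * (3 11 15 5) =(3 11 15 5)(8 12 16) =[0, 1, 2, 11, 4, 3, 6, 7, 12, 9, 10, 15, 16, 13, 14, 5, 8]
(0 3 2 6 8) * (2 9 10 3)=[2, 1, 6, 9, 4, 5, 8, 7, 0, 10, 3]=(0 2 6 8)(3 9 10)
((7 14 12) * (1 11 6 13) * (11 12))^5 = (1 6 14 12 13 11 7)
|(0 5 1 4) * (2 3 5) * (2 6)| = |(0 6 2 3 5 1 4)| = 7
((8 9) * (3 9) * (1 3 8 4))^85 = ((1 3 9 4))^85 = (1 3 9 4)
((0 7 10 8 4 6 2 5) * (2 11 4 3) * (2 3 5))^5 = (4 11 6)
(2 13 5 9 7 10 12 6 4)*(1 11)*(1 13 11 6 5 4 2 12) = [0, 6, 11, 3, 12, 9, 2, 10, 8, 7, 1, 13, 5, 4] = (1 6 2 11 13 4 12 5 9 7 10)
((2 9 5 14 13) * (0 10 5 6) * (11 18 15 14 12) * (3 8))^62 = (0 5 11 15 13 9)(2 6 10 12 18 14)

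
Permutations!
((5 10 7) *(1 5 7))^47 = ((1 5 10))^47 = (1 10 5)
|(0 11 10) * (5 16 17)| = |(0 11 10)(5 16 17)| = 3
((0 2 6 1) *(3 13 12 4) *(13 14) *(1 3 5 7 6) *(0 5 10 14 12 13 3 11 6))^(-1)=(0 7 5 1 2)(3 14 10 4 12)(6 11)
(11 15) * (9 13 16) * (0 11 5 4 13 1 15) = [11, 15, 2, 3, 13, 4, 6, 7, 8, 1, 10, 0, 12, 16, 14, 5, 9] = (0 11)(1 15 5 4 13 16 9)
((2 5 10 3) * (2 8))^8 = (2 3 5 8 10)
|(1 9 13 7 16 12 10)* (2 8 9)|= 9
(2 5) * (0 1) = (0 1)(2 5) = [1, 0, 5, 3, 4, 2]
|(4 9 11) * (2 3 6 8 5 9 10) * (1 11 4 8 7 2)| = 28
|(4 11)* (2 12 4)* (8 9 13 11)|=7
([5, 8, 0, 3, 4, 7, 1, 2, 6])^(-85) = [2, 6, 7, 3, 4, 0, 8, 5, 1]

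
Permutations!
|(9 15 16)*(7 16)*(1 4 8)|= |(1 4 8)(7 16 9 15)|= 12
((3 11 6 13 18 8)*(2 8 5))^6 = ((2 8 3 11 6 13 18 5))^6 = (2 18 6 3)(5 13 11 8)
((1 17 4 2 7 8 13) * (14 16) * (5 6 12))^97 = (1 13 8 7 2 4 17)(5 6 12)(14 16)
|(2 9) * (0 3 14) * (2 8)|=|(0 3 14)(2 9 8)|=3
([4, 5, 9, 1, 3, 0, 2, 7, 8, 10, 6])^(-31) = [5, 3, 9, 4, 0, 1, 2, 7, 8, 10, 6]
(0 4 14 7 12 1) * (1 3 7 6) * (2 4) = (0 2 4 14 6 1)(3 7 12) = [2, 0, 4, 7, 14, 5, 1, 12, 8, 9, 10, 11, 3, 13, 6]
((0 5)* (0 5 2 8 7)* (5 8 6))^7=(0 2 6 5 8 7)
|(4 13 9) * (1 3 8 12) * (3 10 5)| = 6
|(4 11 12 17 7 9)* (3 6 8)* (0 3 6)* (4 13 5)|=8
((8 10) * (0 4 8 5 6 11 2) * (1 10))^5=((0 4 8 1 10 5 6 11 2))^5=(0 5 4 6 8 11 1 2 10)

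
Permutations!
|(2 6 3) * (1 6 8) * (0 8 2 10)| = 6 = |(0 8 1 6 3 10)|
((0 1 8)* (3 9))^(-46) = ((0 1 8)(3 9))^(-46) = (9)(0 8 1)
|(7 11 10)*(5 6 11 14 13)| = |(5 6 11 10 7 14 13)| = 7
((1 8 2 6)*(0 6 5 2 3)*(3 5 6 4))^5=(8)(0 3 4)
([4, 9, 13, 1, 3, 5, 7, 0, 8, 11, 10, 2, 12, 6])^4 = [9, 13, 0, 2, 11, 5, 3, 1, 8, 6, 10, 7, 12, 4]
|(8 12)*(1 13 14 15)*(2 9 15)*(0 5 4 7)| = |(0 5 4 7)(1 13 14 2 9 15)(8 12)| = 12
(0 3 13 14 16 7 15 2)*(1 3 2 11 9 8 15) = (0 2)(1 3 13 14 16 7)(8 15 11 9) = [2, 3, 0, 13, 4, 5, 6, 1, 15, 8, 10, 9, 12, 14, 16, 11, 7]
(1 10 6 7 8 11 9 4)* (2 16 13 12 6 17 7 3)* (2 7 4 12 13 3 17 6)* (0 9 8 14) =(0 9 12 2 16 3 7 14)(1 10 6 17 4)(8 11) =[9, 10, 16, 7, 1, 5, 17, 14, 11, 12, 6, 8, 2, 13, 0, 15, 3, 4]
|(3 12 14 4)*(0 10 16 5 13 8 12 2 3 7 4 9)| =18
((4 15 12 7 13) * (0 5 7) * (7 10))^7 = (0 12 15 4 13 7 10 5) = ((0 5 10 7 13 4 15 12))^7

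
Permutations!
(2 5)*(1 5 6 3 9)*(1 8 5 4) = (1 4)(2 6 3 9 8 5) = [0, 4, 6, 9, 1, 2, 3, 7, 5, 8]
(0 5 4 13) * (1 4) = (0 5 1 4 13) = [5, 4, 2, 3, 13, 1, 6, 7, 8, 9, 10, 11, 12, 0]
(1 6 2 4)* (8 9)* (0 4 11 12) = [4, 6, 11, 3, 1, 5, 2, 7, 9, 8, 10, 12, 0] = (0 4 1 6 2 11 12)(8 9)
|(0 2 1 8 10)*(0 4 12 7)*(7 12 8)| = 12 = |(12)(0 2 1 7)(4 8 10)|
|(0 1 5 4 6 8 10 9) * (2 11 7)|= |(0 1 5 4 6 8 10 9)(2 11 7)|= 24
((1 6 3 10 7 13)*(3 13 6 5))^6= (1 13 6 7 10 3 5)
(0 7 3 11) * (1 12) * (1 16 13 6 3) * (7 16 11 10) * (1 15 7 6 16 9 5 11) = (0 9 5 11)(1 12)(3 10 6)(7 15)(13 16) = [9, 12, 2, 10, 4, 11, 3, 15, 8, 5, 6, 0, 1, 16, 14, 7, 13]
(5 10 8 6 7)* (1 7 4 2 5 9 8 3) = (1 7 9 8 6 4 2 5 10 3) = [0, 7, 5, 1, 2, 10, 4, 9, 6, 8, 3]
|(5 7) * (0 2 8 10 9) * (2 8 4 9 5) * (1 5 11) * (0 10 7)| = 10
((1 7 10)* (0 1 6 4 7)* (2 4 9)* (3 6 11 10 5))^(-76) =(11)(2 4 7 5 3 6 9)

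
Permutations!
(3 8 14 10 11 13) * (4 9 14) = [0, 1, 2, 8, 9, 5, 6, 7, 4, 14, 11, 13, 12, 3, 10] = (3 8 4 9 14 10 11 13)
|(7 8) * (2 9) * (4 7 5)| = 4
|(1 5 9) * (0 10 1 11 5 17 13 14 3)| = 21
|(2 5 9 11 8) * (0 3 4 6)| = |(0 3 4 6)(2 5 9 11 8)| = 20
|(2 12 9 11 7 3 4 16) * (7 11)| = 7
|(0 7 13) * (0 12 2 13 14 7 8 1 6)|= |(0 8 1 6)(2 13 12)(7 14)|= 12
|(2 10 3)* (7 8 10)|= |(2 7 8 10 3)|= 5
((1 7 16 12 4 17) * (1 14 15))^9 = ((1 7 16 12 4 17 14 15))^9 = (1 7 16 12 4 17 14 15)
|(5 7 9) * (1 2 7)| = |(1 2 7 9 5)| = 5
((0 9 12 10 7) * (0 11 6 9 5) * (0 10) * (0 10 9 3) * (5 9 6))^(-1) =(0 3 6 5 11 7 10 12 9)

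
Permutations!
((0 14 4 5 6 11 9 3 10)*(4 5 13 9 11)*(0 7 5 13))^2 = ((0 14 13 9 3 10 7 5 6 4))^2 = (0 13 3 7 6)(4 14 9 10 5)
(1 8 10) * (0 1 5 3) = [1, 8, 2, 0, 4, 3, 6, 7, 10, 9, 5] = (0 1 8 10 5 3)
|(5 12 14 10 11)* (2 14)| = |(2 14 10 11 5 12)| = 6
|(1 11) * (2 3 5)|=|(1 11)(2 3 5)|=6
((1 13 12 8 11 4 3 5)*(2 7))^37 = (1 4 12 5 11 13 3 8)(2 7)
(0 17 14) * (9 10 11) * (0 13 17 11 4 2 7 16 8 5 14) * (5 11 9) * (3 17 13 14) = (0 9 10 4 2 7 16 8 11 5 3 17) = [9, 1, 7, 17, 2, 3, 6, 16, 11, 10, 4, 5, 12, 13, 14, 15, 8, 0]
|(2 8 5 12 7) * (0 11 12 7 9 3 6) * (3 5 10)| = |(0 11 12 9 5 7 2 8 10 3 6)| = 11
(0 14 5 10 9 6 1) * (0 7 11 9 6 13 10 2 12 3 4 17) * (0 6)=(0 14 5 2 12 3 4 17 6 1 7 11 9 13 10)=[14, 7, 12, 4, 17, 2, 1, 11, 8, 13, 0, 9, 3, 10, 5, 15, 16, 6]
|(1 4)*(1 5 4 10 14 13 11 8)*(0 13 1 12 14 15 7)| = 10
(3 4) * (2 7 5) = [0, 1, 7, 4, 3, 2, 6, 5] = (2 7 5)(3 4)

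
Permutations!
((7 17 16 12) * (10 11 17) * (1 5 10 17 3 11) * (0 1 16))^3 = ((0 1 5 10 16 12 7 17)(3 11))^3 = (0 10 7 1 16 17 5 12)(3 11)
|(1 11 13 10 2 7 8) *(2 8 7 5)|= 10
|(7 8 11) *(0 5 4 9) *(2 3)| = 12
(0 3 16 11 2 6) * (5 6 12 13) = (0 3 16 11 2 12 13 5 6) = [3, 1, 12, 16, 4, 6, 0, 7, 8, 9, 10, 2, 13, 5, 14, 15, 11]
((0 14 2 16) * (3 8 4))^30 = ((0 14 2 16)(3 8 4))^30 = (0 2)(14 16)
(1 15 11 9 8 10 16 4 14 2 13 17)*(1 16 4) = (1 15 11 9 8 10 4 14 2 13 17 16) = [0, 15, 13, 3, 14, 5, 6, 7, 10, 8, 4, 9, 12, 17, 2, 11, 1, 16]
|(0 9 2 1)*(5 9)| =5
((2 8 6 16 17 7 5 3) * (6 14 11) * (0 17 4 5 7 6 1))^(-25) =((0 17 6 16 4 5 3 2 8 14 11 1))^(-25) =(0 1 11 14 8 2 3 5 4 16 6 17)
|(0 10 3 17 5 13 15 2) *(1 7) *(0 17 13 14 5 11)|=|(0 10 3 13 15 2 17 11)(1 7)(5 14)|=8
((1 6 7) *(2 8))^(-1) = ((1 6 7)(2 8))^(-1) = (1 7 6)(2 8)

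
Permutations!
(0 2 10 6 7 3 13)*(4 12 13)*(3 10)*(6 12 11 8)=(0 2 3 4 11 8 6 7 10 12 13)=[2, 1, 3, 4, 11, 5, 7, 10, 6, 9, 12, 8, 13, 0]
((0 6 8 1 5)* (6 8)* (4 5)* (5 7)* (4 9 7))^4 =((0 8 1 9 7 5))^4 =(0 7 1)(5 9 8)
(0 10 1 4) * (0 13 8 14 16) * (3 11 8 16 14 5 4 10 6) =[6, 10, 2, 11, 13, 4, 3, 7, 5, 9, 1, 8, 12, 16, 14, 15, 0] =(0 6 3 11 8 5 4 13 16)(1 10)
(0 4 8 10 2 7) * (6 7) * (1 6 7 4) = [1, 6, 7, 3, 8, 5, 4, 0, 10, 9, 2] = (0 1 6 4 8 10 2 7)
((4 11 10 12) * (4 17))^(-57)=(4 12 11 17 10)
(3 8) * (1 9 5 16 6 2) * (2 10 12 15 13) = (1 9 5 16 6 10 12 15 13 2)(3 8) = [0, 9, 1, 8, 4, 16, 10, 7, 3, 5, 12, 11, 15, 2, 14, 13, 6]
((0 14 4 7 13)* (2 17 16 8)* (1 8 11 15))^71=(0 14 4 7 13)(1 8 2 17 16 11 15)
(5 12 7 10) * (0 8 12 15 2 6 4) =(0 8 12 7 10 5 15 2 6 4) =[8, 1, 6, 3, 0, 15, 4, 10, 12, 9, 5, 11, 7, 13, 14, 2]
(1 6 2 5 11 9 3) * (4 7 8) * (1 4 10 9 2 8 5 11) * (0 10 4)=(0 10 9 3)(1 6 8 4 7 5)(2 11)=[10, 6, 11, 0, 7, 1, 8, 5, 4, 3, 9, 2]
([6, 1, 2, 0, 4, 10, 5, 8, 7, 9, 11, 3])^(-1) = (0 3 11 10 5 6)(7 8)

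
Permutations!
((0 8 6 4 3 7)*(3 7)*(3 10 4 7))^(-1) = (0 7 6 8)(3 4 10)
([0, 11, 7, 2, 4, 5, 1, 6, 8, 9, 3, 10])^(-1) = [0, 6, 3, 10, 4, 5, 7, 2, 8, 9, 11, 1]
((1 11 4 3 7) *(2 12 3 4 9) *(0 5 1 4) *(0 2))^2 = (0 1 9 5 11)(2 3 4 12 7) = ((0 5 1 11 9)(2 12 3 7 4))^2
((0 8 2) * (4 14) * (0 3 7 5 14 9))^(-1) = ((0 8 2 3 7 5 14 4 9))^(-1) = (0 9 4 14 5 7 3 2 8)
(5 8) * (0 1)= (0 1)(5 8)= [1, 0, 2, 3, 4, 8, 6, 7, 5]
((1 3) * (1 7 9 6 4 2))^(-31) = (1 6 3 4 7 2 9) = ((1 3 7 9 6 4 2))^(-31)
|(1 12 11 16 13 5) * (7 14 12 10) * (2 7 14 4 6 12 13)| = |(1 10 14 13 5)(2 7 4 6 12 11 16)| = 35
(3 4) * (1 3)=(1 3 4)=[0, 3, 2, 4, 1]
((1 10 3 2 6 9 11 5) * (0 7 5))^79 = (0 11 9 6 2 3 10 1 5 7)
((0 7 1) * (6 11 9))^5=((0 7 1)(6 11 9))^5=(0 1 7)(6 9 11)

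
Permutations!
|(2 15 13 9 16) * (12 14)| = 10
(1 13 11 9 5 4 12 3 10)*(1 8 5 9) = [0, 13, 2, 10, 12, 4, 6, 7, 5, 9, 8, 1, 3, 11] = (1 13 11)(3 10 8 5 4 12)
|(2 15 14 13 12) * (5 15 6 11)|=|(2 6 11 5 15 14 13 12)|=8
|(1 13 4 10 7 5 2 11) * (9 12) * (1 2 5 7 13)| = 6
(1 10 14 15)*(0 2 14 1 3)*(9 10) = [2, 9, 14, 0, 4, 5, 6, 7, 8, 10, 1, 11, 12, 13, 15, 3] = (0 2 14 15 3)(1 9 10)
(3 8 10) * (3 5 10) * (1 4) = (1 4)(3 8)(5 10) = [0, 4, 2, 8, 1, 10, 6, 7, 3, 9, 5]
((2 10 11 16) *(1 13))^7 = (1 13)(2 16 11 10)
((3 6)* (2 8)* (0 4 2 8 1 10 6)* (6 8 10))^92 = ((0 4 2 1 6 3)(8 10))^92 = (10)(0 2 6)(1 3 4)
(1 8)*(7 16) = [0, 8, 2, 3, 4, 5, 6, 16, 1, 9, 10, 11, 12, 13, 14, 15, 7] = (1 8)(7 16)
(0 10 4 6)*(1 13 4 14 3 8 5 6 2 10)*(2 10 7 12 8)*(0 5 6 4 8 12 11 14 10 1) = [0, 13, 7, 2, 1, 4, 5, 11, 6, 9, 10, 14, 12, 8, 3] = (1 13 8 6 5 4)(2 7 11 14 3)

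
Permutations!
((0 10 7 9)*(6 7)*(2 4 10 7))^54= (2 10)(4 6)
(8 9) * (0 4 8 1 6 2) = (0 4 8 9 1 6 2) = [4, 6, 0, 3, 8, 5, 2, 7, 9, 1]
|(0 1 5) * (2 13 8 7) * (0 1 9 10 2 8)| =10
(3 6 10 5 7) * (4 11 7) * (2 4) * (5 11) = [0, 1, 4, 6, 5, 2, 10, 3, 8, 9, 11, 7] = (2 4 5)(3 6 10 11 7)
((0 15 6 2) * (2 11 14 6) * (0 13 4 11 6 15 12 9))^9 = ((0 12 9)(2 13 4 11 14 15))^9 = (2 11)(4 15)(13 14)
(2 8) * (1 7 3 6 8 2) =(1 7 3 6 8) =[0, 7, 2, 6, 4, 5, 8, 3, 1]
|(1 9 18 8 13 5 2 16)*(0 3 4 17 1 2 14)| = 22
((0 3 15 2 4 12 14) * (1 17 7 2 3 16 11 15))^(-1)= (0 14 12 4 2 7 17 1 3 15 11 16)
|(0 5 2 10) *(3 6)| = |(0 5 2 10)(3 6)| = 4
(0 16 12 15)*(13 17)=(0 16 12 15)(13 17)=[16, 1, 2, 3, 4, 5, 6, 7, 8, 9, 10, 11, 15, 17, 14, 0, 12, 13]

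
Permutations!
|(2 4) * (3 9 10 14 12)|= 10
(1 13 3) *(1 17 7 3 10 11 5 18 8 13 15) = (1 15)(3 17 7)(5 18 8 13 10 11) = [0, 15, 2, 17, 4, 18, 6, 3, 13, 9, 11, 5, 12, 10, 14, 1, 16, 7, 8]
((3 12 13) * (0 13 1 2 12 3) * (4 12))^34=(13)(1 4)(2 12)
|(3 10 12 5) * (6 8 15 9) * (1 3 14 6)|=10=|(1 3 10 12 5 14 6 8 15 9)|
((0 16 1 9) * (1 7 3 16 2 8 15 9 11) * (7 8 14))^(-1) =(0 9 15 8 16 3 7 14 2)(1 11)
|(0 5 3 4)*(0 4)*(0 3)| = |(0 5)| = 2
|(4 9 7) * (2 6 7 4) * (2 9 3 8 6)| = 6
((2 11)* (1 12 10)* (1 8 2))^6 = ((1 12 10 8 2 11))^6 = (12)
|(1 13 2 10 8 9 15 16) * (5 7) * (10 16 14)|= |(1 13 2 16)(5 7)(8 9 15 14 10)|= 20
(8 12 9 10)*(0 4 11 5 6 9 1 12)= [4, 12, 2, 3, 11, 6, 9, 7, 0, 10, 8, 5, 1]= (0 4 11 5 6 9 10 8)(1 12)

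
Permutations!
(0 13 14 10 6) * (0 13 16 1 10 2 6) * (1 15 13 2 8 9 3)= [16, 10, 6, 1, 4, 5, 2, 7, 9, 3, 0, 11, 12, 14, 8, 13, 15]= (0 16 15 13 14 8 9 3 1 10)(2 6)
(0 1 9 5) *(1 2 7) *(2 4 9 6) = (0 4 9 5)(1 6 2 7) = [4, 6, 7, 3, 9, 0, 2, 1, 8, 5]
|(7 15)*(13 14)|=2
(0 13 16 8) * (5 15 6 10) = [13, 1, 2, 3, 4, 15, 10, 7, 0, 9, 5, 11, 12, 16, 14, 6, 8] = (0 13 16 8)(5 15 6 10)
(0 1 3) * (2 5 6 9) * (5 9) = (0 1 3)(2 9)(5 6) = [1, 3, 9, 0, 4, 6, 5, 7, 8, 2]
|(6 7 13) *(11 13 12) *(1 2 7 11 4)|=15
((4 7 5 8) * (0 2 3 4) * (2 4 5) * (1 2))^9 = (0 4 7 1 2 3 5 8)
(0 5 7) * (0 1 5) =[0, 5, 2, 3, 4, 7, 6, 1] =(1 5 7)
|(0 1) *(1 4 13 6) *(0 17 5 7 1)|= |(0 4 13 6)(1 17 5 7)|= 4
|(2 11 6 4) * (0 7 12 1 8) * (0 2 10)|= 10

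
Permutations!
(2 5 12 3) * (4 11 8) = (2 5 12 3)(4 11 8) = [0, 1, 5, 2, 11, 12, 6, 7, 4, 9, 10, 8, 3]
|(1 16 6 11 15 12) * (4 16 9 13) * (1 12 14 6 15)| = 9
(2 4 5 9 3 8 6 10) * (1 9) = (1 9 3 8 6 10 2 4 5) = [0, 9, 4, 8, 5, 1, 10, 7, 6, 3, 2]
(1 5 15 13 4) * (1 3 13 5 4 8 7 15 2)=[0, 4, 1, 13, 3, 2, 6, 15, 7, 9, 10, 11, 12, 8, 14, 5]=(1 4 3 13 8 7 15 5 2)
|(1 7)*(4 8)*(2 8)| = |(1 7)(2 8 4)| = 6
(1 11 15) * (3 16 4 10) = (1 11 15)(3 16 4 10) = [0, 11, 2, 16, 10, 5, 6, 7, 8, 9, 3, 15, 12, 13, 14, 1, 4]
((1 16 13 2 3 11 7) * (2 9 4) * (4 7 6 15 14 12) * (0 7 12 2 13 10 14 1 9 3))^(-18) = ((0 7 9 12 4 13 3 11 6 15 1 16 10 14 2))^(-18) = (0 10 15 3 12)(1 11 4 7 14)(2 16 6 13 9)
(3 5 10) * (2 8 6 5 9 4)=(2 8 6 5 10 3 9 4)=[0, 1, 8, 9, 2, 10, 5, 7, 6, 4, 3]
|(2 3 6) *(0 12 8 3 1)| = |(0 12 8 3 6 2 1)| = 7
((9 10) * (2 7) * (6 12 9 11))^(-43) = (2 7)(6 9 11 12 10)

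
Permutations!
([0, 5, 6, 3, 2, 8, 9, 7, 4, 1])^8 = [0, 5, 6, 3, 2, 8, 9, 7, 4, 1]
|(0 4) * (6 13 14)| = 6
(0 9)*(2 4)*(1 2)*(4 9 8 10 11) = (0 8 10 11 4 1 2 9) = [8, 2, 9, 3, 1, 5, 6, 7, 10, 0, 11, 4]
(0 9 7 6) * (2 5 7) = (0 9 2 5 7 6) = [9, 1, 5, 3, 4, 7, 0, 6, 8, 2]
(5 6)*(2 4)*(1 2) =[0, 2, 4, 3, 1, 6, 5] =(1 2 4)(5 6)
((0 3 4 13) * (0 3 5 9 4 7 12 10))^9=(13)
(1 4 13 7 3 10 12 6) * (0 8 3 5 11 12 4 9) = [8, 9, 2, 10, 13, 11, 1, 5, 3, 0, 4, 12, 6, 7] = (0 8 3 10 4 13 7 5 11 12 6 1 9)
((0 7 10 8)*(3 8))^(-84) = (0 7 10 3 8)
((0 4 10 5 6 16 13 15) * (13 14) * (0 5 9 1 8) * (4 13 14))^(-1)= ((0 13 15 5 6 16 4 10 9 1 8))^(-1)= (0 8 1 9 10 4 16 6 5 15 13)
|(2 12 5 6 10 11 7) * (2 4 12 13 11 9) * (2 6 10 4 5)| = |(2 13 11 7 5 10 9 6 4 12)| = 10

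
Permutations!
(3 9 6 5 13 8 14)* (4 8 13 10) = (3 9 6 5 10 4 8 14) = [0, 1, 2, 9, 8, 10, 5, 7, 14, 6, 4, 11, 12, 13, 3]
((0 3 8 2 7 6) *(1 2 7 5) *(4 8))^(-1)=(0 6 7 8 4 3)(1 5 2)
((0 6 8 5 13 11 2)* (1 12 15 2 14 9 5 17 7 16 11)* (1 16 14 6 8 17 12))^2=((0 8 12 15 2)(5 13 16 11 6 17 7 14 9))^2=(0 12 2 8 15)(5 16 6 7 9 13 11 17 14)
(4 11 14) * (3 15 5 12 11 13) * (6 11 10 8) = (3 15 5 12 10 8 6 11 14 4 13) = [0, 1, 2, 15, 13, 12, 11, 7, 6, 9, 8, 14, 10, 3, 4, 5]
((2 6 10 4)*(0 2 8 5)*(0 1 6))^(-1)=(0 2)(1 5 8 4 10 6)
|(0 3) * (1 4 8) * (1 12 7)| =10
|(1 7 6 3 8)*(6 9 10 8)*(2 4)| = 10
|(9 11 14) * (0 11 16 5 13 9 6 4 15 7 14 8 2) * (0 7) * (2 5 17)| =14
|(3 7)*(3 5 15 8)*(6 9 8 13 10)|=|(3 7 5 15 13 10 6 9 8)|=9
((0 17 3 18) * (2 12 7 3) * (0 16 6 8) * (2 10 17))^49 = ((0 2 12 7 3 18 16 6 8)(10 17))^49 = (0 3 8 7 6 12 16 2 18)(10 17)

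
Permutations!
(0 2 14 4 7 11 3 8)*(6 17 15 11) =(0 2 14 4 7 6 17 15 11 3 8) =[2, 1, 14, 8, 7, 5, 17, 6, 0, 9, 10, 3, 12, 13, 4, 11, 16, 15]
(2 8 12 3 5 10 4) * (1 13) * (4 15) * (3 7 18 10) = (1 13)(2 8 12 7 18 10 15 4)(3 5) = [0, 13, 8, 5, 2, 3, 6, 18, 12, 9, 15, 11, 7, 1, 14, 4, 16, 17, 10]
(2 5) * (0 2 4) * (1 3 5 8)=[2, 3, 8, 5, 0, 4, 6, 7, 1]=(0 2 8 1 3 5 4)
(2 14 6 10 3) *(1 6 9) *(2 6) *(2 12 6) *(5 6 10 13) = (1 12 10 3 2 14 9)(5 6 13) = [0, 12, 14, 2, 4, 6, 13, 7, 8, 1, 3, 11, 10, 5, 9]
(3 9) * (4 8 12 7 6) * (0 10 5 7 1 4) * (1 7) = (0 10 5 1 4 8 12 7 6)(3 9) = [10, 4, 2, 9, 8, 1, 0, 6, 12, 3, 5, 11, 7]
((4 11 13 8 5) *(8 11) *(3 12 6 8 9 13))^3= ((3 12 6 8 5 4 9 13 11))^3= (3 8 9)(4 11 6)(5 13 12)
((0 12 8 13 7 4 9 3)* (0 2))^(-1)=(0 2 3 9 4 7 13 8 12)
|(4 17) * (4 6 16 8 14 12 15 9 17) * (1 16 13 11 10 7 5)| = |(1 16 8 14 12 15 9 17 6 13 11 10 7 5)| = 14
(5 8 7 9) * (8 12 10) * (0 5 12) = (0 5)(7 9 12 10 8) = [5, 1, 2, 3, 4, 0, 6, 9, 7, 12, 8, 11, 10]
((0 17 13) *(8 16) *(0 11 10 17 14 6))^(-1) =((0 14 6)(8 16)(10 17 13 11))^(-1) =(0 6 14)(8 16)(10 11 13 17)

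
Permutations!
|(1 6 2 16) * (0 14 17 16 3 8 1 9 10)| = 30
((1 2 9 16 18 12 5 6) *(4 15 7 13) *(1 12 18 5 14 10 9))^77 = (18)(1 2)(4 15 7 13)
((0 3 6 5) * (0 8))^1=(0 3 6 5 8)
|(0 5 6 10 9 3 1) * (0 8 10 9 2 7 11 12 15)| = 13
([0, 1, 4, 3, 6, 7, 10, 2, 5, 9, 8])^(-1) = [0, 1, 7, 3, 2, 8, 4, 5, 10, 9, 6]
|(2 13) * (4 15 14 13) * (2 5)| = 6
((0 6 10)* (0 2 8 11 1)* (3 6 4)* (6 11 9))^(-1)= (0 1 11 3 4)(2 10 6 9 8)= ((0 4 3 11 1)(2 8 9 6 10))^(-1)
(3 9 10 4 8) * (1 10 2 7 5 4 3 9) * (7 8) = [0, 10, 8, 1, 7, 4, 6, 5, 9, 2, 3] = (1 10 3)(2 8 9)(4 7 5)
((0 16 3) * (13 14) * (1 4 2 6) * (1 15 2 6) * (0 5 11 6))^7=(0 2 11 16 1 6 3 4 15 5)(13 14)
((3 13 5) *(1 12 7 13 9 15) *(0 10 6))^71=((0 10 6)(1 12 7 13 5 3 9 15))^71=(0 6 10)(1 15 9 3 5 13 7 12)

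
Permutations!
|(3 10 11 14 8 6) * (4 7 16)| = 6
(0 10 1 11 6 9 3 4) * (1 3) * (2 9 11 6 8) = [10, 6, 9, 4, 0, 5, 11, 7, 2, 1, 3, 8] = (0 10 3 4)(1 6 11 8 2 9)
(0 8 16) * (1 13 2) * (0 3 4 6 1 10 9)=(0 8 16 3 4 6 1 13 2 10 9)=[8, 13, 10, 4, 6, 5, 1, 7, 16, 0, 9, 11, 12, 2, 14, 15, 3]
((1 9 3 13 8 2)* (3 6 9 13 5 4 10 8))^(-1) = (1 2 8 10 4 5 3 13)(6 9)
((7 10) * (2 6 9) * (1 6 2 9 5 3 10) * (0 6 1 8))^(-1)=(0 8 7 10 3 5 6)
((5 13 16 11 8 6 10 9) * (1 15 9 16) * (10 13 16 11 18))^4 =(1 16 8 15 18 6 9 10 13 5 11)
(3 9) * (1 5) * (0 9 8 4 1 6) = (0 9 3 8 4 1 5 6) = [9, 5, 2, 8, 1, 6, 0, 7, 4, 3]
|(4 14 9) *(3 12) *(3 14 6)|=|(3 12 14 9 4 6)|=6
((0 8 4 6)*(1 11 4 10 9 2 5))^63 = (0 9 1 6 10 5 4 8 2 11)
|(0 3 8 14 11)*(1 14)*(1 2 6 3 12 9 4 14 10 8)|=6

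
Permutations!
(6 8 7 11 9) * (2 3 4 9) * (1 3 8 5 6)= (1 3 4 9)(2 8 7 11)(5 6)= [0, 3, 8, 4, 9, 6, 5, 11, 7, 1, 10, 2]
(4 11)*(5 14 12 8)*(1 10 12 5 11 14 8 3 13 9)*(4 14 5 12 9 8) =[0, 10, 2, 13, 5, 4, 6, 7, 11, 1, 9, 14, 3, 8, 12] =(1 10 9)(3 13 8 11 14 12)(4 5)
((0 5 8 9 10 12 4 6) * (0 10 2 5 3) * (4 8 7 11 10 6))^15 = (0 3)(2 9 8 12 10 11 7 5)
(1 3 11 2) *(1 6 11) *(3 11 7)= (1 11 2 6 7 3)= [0, 11, 6, 1, 4, 5, 7, 3, 8, 9, 10, 2]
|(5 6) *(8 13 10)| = |(5 6)(8 13 10)| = 6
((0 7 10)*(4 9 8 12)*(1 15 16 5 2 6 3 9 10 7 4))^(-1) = (0 10 4)(1 12 8 9 3 6 2 5 16 15)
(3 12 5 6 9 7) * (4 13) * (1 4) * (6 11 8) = (1 4 13)(3 12 5 11 8 6 9 7) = [0, 4, 2, 12, 13, 11, 9, 3, 6, 7, 10, 8, 5, 1]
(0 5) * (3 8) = (0 5)(3 8) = [5, 1, 2, 8, 4, 0, 6, 7, 3]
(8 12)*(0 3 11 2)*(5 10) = [3, 1, 0, 11, 4, 10, 6, 7, 12, 9, 5, 2, 8] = (0 3 11 2)(5 10)(8 12)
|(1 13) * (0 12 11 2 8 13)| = 7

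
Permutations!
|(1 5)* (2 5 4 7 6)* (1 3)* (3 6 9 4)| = 6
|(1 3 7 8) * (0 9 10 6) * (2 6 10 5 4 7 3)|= 9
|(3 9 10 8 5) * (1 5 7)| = 7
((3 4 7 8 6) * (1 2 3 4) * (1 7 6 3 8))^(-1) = (1 7 3 8 2)(4 6)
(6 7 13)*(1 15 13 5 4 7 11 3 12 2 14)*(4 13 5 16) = (1 15 5 13 6 11 3 12 2 14)(4 7 16) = [0, 15, 14, 12, 7, 13, 11, 16, 8, 9, 10, 3, 2, 6, 1, 5, 4]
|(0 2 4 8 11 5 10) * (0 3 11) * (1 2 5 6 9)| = 11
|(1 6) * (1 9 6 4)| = |(1 4)(6 9)| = 2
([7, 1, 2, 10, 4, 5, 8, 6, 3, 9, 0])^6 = [0, 1, 2, 3, 4, 5, 6, 7, 8, 9, 10]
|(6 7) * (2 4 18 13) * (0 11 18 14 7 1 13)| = |(0 11 18)(1 13 2 4 14 7 6)| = 21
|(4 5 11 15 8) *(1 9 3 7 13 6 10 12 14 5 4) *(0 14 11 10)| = |(0 14 5 10 12 11 15 8 1 9 3 7 13 6)| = 14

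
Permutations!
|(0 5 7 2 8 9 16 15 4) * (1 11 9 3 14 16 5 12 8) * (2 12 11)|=12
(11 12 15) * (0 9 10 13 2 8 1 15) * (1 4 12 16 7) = (0 9 10 13 2 8 4 12)(1 15 11 16 7) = [9, 15, 8, 3, 12, 5, 6, 1, 4, 10, 13, 16, 0, 2, 14, 11, 7]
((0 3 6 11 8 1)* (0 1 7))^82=(0 8 6)(3 7 11)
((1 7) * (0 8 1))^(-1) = ((0 8 1 7))^(-1) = (0 7 1 8)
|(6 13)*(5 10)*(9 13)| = |(5 10)(6 9 13)| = 6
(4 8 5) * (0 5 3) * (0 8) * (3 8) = [5, 1, 2, 3, 0, 4, 6, 7, 8] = (8)(0 5 4)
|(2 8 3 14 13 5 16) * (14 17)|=|(2 8 3 17 14 13 5 16)|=8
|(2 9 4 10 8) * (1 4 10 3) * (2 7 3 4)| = 7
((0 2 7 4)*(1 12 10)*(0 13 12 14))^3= ((0 2 7 4 13 12 10 1 14))^3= (0 4 10)(1 2 13)(7 12 14)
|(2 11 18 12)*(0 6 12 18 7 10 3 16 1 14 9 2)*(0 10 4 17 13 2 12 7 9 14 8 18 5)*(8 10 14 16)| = |(0 6 7 4 17 13 2 11 9 12 14 16 1 10 3 8 18 5)| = 18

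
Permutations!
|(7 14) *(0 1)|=2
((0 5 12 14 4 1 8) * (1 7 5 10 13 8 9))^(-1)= ((0 10 13 8)(1 9)(4 7 5 12 14))^(-1)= (0 8 13 10)(1 9)(4 14 12 5 7)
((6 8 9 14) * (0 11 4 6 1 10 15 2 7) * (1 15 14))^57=(0 15 1 6)(2 10 8 11)(4 7 14 9)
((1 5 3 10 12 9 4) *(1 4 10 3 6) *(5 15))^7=((1 15 5 6)(9 10 12))^7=(1 6 5 15)(9 10 12)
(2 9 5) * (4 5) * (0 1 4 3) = (0 1 4 5 2 9 3) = [1, 4, 9, 0, 5, 2, 6, 7, 8, 3]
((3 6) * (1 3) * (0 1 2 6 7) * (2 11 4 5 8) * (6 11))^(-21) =(0 7 3 1)(2 8 5 4 11)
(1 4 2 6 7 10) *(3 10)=(1 4 2 6 7 3 10)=[0, 4, 6, 10, 2, 5, 7, 3, 8, 9, 1]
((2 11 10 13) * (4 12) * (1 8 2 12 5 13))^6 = ((1 8 2 11 10)(4 5 13 12))^6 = (1 8 2 11 10)(4 13)(5 12)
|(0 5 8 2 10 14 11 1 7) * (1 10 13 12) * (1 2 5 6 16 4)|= 6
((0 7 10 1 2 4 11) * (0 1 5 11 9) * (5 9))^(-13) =(0 9 10 7)(1 4 11 2 5)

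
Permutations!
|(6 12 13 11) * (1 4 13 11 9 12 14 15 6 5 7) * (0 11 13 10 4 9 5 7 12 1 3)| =|(0 11 7 3)(1 9)(4 10)(5 12 13)(6 14 15)| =12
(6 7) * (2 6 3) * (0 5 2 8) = (0 5 2 6 7 3 8) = [5, 1, 6, 8, 4, 2, 7, 3, 0]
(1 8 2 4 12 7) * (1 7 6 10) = (1 8 2 4 12 6 10) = [0, 8, 4, 3, 12, 5, 10, 7, 2, 9, 1, 11, 6]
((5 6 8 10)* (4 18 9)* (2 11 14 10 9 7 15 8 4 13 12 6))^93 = ((2 11 14 10 5)(4 18 7 15 8 9 13 12 6))^93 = (2 10 11 5 14)(4 15 13)(6 7 9)(8 12 18)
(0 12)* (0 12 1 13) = (0 1 13) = [1, 13, 2, 3, 4, 5, 6, 7, 8, 9, 10, 11, 12, 0]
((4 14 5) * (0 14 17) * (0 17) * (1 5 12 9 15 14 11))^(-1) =(17)(0 4 5 1 11)(9 12 14 15)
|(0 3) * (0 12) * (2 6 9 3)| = |(0 2 6 9 3 12)| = 6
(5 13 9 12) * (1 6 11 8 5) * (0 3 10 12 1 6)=(0 3 10 12 6 11 8 5 13 9 1)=[3, 0, 2, 10, 4, 13, 11, 7, 5, 1, 12, 8, 6, 9]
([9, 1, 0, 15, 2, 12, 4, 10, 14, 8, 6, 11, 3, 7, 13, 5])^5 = [7, 1, 13, 15, 14, 12, 8, 0, 6, 10, 9, 11, 3, 2, 4, 5]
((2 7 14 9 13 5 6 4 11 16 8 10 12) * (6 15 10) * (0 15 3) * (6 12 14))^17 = (0 15 10 14 9 13 5 3)(2 7 6 4 11 16 8 12)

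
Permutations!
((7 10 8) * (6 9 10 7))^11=((6 9 10 8))^11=(6 8 10 9)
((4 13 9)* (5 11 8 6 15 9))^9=((4 13 5 11 8 6 15 9))^9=(4 13 5 11 8 6 15 9)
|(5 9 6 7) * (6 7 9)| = 4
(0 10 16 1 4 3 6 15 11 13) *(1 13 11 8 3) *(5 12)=(0 10 16 13)(1 4)(3 6 15 8)(5 12)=[10, 4, 2, 6, 1, 12, 15, 7, 3, 9, 16, 11, 5, 0, 14, 8, 13]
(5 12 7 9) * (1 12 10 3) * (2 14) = (1 12 7 9 5 10 3)(2 14) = [0, 12, 14, 1, 4, 10, 6, 9, 8, 5, 3, 11, 7, 13, 2]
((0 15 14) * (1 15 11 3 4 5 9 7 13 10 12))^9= ((0 11 3 4 5 9 7 13 10 12 1 15 14))^9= (0 12 9 11 1 7 3 15 13 4 14 10 5)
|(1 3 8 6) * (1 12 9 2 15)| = 8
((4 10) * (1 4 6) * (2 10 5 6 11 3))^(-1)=(1 6 5 4)(2 3 11 10)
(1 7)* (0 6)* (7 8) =[6, 8, 2, 3, 4, 5, 0, 1, 7] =(0 6)(1 8 7)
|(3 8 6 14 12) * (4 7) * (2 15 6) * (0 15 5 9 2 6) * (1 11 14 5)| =10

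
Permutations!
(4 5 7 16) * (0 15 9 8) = [15, 1, 2, 3, 5, 7, 6, 16, 0, 8, 10, 11, 12, 13, 14, 9, 4] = (0 15 9 8)(4 5 7 16)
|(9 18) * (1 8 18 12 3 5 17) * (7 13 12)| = |(1 8 18 9 7 13 12 3 5 17)| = 10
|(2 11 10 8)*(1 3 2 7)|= |(1 3 2 11 10 8 7)|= 7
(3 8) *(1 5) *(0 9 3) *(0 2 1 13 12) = (0 9 3 8 2 1 5 13 12) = [9, 5, 1, 8, 4, 13, 6, 7, 2, 3, 10, 11, 0, 12]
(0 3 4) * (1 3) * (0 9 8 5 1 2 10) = (0 2 10)(1 3 4 9 8 5) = [2, 3, 10, 4, 9, 1, 6, 7, 5, 8, 0]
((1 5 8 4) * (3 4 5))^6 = (8)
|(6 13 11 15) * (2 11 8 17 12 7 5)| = 10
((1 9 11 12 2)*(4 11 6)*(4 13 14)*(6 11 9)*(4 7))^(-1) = (1 2 12 11 9 4 7 14 13 6)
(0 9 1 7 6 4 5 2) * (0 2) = (0 9 1 7 6 4 5) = [9, 7, 2, 3, 5, 0, 4, 6, 8, 1]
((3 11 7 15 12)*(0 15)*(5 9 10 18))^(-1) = ((0 15 12 3 11 7)(5 9 10 18))^(-1) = (0 7 11 3 12 15)(5 18 10 9)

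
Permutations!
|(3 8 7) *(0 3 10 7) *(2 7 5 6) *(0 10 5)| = 4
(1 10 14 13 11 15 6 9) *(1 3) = (1 10 14 13 11 15 6 9 3) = [0, 10, 2, 1, 4, 5, 9, 7, 8, 3, 14, 15, 12, 11, 13, 6]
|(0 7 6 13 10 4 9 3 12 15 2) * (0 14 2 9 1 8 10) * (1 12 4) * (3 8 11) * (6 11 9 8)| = 26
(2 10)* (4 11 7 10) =(2 4 11 7 10) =[0, 1, 4, 3, 11, 5, 6, 10, 8, 9, 2, 7]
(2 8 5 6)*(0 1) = [1, 0, 8, 3, 4, 6, 2, 7, 5] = (0 1)(2 8 5 6)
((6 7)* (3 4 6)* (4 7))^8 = ((3 7)(4 6))^8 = (7)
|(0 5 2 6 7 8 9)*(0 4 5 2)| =8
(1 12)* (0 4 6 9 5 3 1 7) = (0 4 6 9 5 3 1 12 7) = [4, 12, 2, 1, 6, 3, 9, 0, 8, 5, 10, 11, 7]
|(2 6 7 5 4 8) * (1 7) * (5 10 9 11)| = 10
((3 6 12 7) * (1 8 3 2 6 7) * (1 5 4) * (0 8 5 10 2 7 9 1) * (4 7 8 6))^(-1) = ((0 6 12 10 2 4)(1 5 7 8 3 9))^(-1) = (0 4 2 10 12 6)(1 9 3 8 7 5)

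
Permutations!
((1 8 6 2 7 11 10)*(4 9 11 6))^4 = ((1 8 4 9 11 10)(2 7 6))^4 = (1 11 4)(2 7 6)(8 10 9)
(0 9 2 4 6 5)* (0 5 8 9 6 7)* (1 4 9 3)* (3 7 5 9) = (0 6 8 7)(1 4 5 9 2 3) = [6, 4, 3, 1, 5, 9, 8, 0, 7, 2]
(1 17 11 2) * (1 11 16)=(1 17 16)(2 11)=[0, 17, 11, 3, 4, 5, 6, 7, 8, 9, 10, 2, 12, 13, 14, 15, 1, 16]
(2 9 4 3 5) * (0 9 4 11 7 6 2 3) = (0 9 11 7 6 2 4)(3 5) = [9, 1, 4, 5, 0, 3, 2, 6, 8, 11, 10, 7]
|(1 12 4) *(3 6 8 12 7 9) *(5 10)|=|(1 7 9 3 6 8 12 4)(5 10)|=8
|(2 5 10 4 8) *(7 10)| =|(2 5 7 10 4 8)| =6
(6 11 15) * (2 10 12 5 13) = [0, 1, 10, 3, 4, 13, 11, 7, 8, 9, 12, 15, 5, 2, 14, 6] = (2 10 12 5 13)(6 11 15)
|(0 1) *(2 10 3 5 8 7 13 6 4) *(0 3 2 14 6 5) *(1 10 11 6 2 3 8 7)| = 30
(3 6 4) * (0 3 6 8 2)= (0 3 8 2)(4 6)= [3, 1, 0, 8, 6, 5, 4, 7, 2]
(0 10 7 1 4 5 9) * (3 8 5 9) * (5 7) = (0 10 5 3 8 7 1 4 9) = [10, 4, 2, 8, 9, 3, 6, 1, 7, 0, 5]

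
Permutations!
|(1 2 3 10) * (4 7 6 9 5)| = |(1 2 3 10)(4 7 6 9 5)| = 20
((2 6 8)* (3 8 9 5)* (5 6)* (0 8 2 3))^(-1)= ((0 8 3 2 5)(6 9))^(-1)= (0 5 2 3 8)(6 9)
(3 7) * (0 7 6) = (0 7 3 6) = [7, 1, 2, 6, 4, 5, 0, 3]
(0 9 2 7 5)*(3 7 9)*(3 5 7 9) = (0 5)(2 3 9) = [5, 1, 3, 9, 4, 0, 6, 7, 8, 2]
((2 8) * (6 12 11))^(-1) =(2 8)(6 11 12)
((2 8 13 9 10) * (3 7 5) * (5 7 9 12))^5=((2 8 13 12 5 3 9 10))^5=(2 3 13 10 5 8 9 12)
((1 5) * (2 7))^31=((1 5)(2 7))^31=(1 5)(2 7)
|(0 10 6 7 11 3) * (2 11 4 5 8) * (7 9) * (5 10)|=|(0 5 8 2 11 3)(4 10 6 9 7)|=30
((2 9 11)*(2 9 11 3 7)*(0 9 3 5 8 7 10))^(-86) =(0 7 10 8 3 5 11 9 2)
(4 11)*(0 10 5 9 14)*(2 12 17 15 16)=(0 10 5 9 14)(2 12 17 15 16)(4 11)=[10, 1, 12, 3, 11, 9, 6, 7, 8, 14, 5, 4, 17, 13, 0, 16, 2, 15]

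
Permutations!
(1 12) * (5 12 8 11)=(1 8 11 5 12)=[0, 8, 2, 3, 4, 12, 6, 7, 11, 9, 10, 5, 1]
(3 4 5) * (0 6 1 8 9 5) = (0 6 1 8 9 5 3 4) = [6, 8, 2, 4, 0, 3, 1, 7, 9, 5]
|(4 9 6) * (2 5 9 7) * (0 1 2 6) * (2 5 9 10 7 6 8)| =|(0 1 5 10 7 8 2 9)(4 6)| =8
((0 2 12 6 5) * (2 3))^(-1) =(0 5 6 12 2 3)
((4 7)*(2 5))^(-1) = (2 5)(4 7)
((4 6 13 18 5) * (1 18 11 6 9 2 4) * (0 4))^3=(18)(0 2 9 4)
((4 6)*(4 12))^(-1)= ((4 6 12))^(-1)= (4 12 6)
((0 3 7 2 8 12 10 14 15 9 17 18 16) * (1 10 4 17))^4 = ((0 3 7 2 8 12 4 17 18 16)(1 10 14 15 9))^4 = (0 8 18 7 4)(1 9 15 14 10)(2 17 3 12 16)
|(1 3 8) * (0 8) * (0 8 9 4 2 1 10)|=|(0 9 4 2 1 3 8 10)|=8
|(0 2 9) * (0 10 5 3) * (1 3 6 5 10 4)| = 6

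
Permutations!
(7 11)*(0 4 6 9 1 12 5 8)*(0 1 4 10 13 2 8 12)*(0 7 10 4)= [4, 7, 8, 3, 6, 12, 9, 11, 1, 0, 13, 10, 5, 2]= (0 4 6 9)(1 7 11 10 13 2 8)(5 12)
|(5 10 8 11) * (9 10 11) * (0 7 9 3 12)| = 14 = |(0 7 9 10 8 3 12)(5 11)|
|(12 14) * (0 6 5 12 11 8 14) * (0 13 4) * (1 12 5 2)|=|(0 6 2 1 12 13 4)(8 14 11)|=21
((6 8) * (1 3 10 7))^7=(1 7 10 3)(6 8)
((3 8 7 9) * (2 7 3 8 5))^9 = (2 8)(3 7)(5 9)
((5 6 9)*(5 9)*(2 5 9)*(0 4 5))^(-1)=(0 2 9 6 5 4)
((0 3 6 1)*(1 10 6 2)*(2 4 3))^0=((0 2 1)(3 4)(6 10))^0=(10)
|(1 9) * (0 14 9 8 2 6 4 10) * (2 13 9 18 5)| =|(0 14 18 5 2 6 4 10)(1 8 13 9)| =8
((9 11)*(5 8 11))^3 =((5 8 11 9))^3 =(5 9 11 8)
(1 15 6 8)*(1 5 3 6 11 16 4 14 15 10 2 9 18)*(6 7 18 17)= (1 10 2 9 17 6 8 5 3 7 18)(4 14 15 11 16)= [0, 10, 9, 7, 14, 3, 8, 18, 5, 17, 2, 16, 12, 13, 15, 11, 4, 6, 1]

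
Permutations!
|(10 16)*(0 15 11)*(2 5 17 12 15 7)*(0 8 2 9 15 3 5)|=28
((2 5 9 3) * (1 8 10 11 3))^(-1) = (1 9 5 2 3 11 10 8)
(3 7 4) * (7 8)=[0, 1, 2, 8, 3, 5, 6, 4, 7]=(3 8 7 4)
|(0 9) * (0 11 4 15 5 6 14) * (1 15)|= |(0 9 11 4 1 15 5 6 14)|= 9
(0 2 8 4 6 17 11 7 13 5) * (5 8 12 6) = [2, 1, 12, 3, 5, 0, 17, 13, 4, 9, 10, 7, 6, 8, 14, 15, 16, 11] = (0 2 12 6 17 11 7 13 8 4 5)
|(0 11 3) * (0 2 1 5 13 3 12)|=|(0 11 12)(1 5 13 3 2)|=15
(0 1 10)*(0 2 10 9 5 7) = (0 1 9 5 7)(2 10) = [1, 9, 10, 3, 4, 7, 6, 0, 8, 5, 2]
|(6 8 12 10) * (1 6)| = 5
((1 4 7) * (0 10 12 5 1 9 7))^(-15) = (0 5)(1 10)(4 12)(7 9)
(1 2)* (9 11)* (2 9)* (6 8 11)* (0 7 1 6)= [7, 9, 6, 3, 4, 5, 8, 1, 11, 0, 10, 2]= (0 7 1 9)(2 6 8 11)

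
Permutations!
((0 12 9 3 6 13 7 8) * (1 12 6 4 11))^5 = (13)(1 11 4 3 9 12)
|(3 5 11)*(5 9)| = 4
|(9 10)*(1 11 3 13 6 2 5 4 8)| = |(1 11 3 13 6 2 5 4 8)(9 10)| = 18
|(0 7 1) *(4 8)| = |(0 7 1)(4 8)| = 6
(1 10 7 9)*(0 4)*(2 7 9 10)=[4, 2, 7, 3, 0, 5, 6, 10, 8, 1, 9]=(0 4)(1 2 7 10 9)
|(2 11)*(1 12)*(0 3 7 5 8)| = 10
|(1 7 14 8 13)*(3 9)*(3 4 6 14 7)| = 8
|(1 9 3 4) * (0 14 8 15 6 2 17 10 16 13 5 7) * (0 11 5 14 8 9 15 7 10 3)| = 70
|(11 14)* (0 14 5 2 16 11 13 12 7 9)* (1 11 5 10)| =|(0 14 13 12 7 9)(1 11 10)(2 16 5)| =6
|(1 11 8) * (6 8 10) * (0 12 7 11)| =8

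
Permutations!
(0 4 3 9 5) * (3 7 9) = [4, 1, 2, 3, 7, 0, 6, 9, 8, 5] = (0 4 7 9 5)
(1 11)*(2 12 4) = (1 11)(2 12 4) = [0, 11, 12, 3, 2, 5, 6, 7, 8, 9, 10, 1, 4]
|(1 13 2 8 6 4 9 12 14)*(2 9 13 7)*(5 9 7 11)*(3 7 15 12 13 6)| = 8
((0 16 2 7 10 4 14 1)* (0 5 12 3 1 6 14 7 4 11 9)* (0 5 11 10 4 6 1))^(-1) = ((0 16 2 6 14 1 11 9 5 12 3)(4 7))^(-1) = (0 3 12 5 9 11 1 14 6 2 16)(4 7)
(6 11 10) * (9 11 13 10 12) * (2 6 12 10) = (2 6 13)(9 11 10 12) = [0, 1, 6, 3, 4, 5, 13, 7, 8, 11, 12, 10, 9, 2]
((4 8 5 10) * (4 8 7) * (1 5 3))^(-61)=(1 3 8 10 5)(4 7)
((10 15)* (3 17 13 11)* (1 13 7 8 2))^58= ((1 13 11 3 17 7 8 2)(10 15))^58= (1 11 17 8)(2 13 3 7)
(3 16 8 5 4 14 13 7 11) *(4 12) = [0, 1, 2, 16, 14, 12, 6, 11, 5, 9, 10, 3, 4, 7, 13, 15, 8] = (3 16 8 5 12 4 14 13 7 11)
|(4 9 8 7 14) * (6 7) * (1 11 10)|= |(1 11 10)(4 9 8 6 7 14)|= 6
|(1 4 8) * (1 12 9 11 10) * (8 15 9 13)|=|(1 4 15 9 11 10)(8 12 13)|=6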